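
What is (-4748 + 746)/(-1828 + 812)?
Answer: 2001/508 ≈ 3.9390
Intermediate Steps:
(-4748 + 746)/(-1828 + 812) = -4002/(-1016) = -4002*(-1/1016) = 2001/508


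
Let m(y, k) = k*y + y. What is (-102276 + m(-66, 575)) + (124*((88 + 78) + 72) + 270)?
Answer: -110510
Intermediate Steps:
m(y, k) = y + k*y
(-102276 + m(-66, 575)) + (124*((88 + 78) + 72) + 270) = (-102276 - 66*(1 + 575)) + (124*((88 + 78) + 72) + 270) = (-102276 - 66*576) + (124*(166 + 72) + 270) = (-102276 - 38016) + (124*238 + 270) = -140292 + (29512 + 270) = -140292 + 29782 = -110510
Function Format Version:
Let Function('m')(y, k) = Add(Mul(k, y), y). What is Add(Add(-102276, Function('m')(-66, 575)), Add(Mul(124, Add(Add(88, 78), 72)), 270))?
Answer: -110510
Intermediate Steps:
Function('m')(y, k) = Add(y, Mul(k, y))
Add(Add(-102276, Function('m')(-66, 575)), Add(Mul(124, Add(Add(88, 78), 72)), 270)) = Add(Add(-102276, Mul(-66, Add(1, 575))), Add(Mul(124, Add(Add(88, 78), 72)), 270)) = Add(Add(-102276, Mul(-66, 576)), Add(Mul(124, Add(166, 72)), 270)) = Add(Add(-102276, -38016), Add(Mul(124, 238), 270)) = Add(-140292, Add(29512, 270)) = Add(-140292, 29782) = -110510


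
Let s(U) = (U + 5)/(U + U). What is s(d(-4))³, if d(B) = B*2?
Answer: 27/4096 ≈ 0.0065918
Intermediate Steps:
d(B) = 2*B
s(U) = (5 + U)/(2*U) (s(U) = (5 + U)/((2*U)) = (5 + U)*(1/(2*U)) = (5 + U)/(2*U))
s(d(-4))³ = ((5 + 2*(-4))/(2*((2*(-4)))))³ = ((½)*(5 - 8)/(-8))³ = ((½)*(-⅛)*(-3))³ = (3/16)³ = 27/4096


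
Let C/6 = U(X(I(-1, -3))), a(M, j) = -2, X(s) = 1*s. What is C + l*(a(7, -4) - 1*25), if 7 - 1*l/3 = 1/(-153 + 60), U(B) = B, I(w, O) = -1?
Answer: -17790/31 ≈ -573.87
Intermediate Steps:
X(s) = s
C = -6 (C = 6*(-1) = -6)
l = 652/31 (l = 21 - 3/(-153 + 60) = 21 - 3/(-93) = 21 - 3*(-1/93) = 21 + 1/31 = 652/31 ≈ 21.032)
C + l*(a(7, -4) - 1*25) = -6 + 652*(-2 - 1*25)/31 = -6 + 652*(-2 - 25)/31 = -6 + (652/31)*(-27) = -6 - 17604/31 = -17790/31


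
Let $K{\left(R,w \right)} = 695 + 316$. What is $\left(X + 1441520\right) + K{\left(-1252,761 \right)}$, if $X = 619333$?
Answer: $2061864$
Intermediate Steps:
$K{\left(R,w \right)} = 1011$
$\left(X + 1441520\right) + K{\left(-1252,761 \right)} = \left(619333 + 1441520\right) + 1011 = 2060853 + 1011 = 2061864$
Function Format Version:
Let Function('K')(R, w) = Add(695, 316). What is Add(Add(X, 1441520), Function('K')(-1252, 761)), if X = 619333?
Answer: 2061864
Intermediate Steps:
Function('K')(R, w) = 1011
Add(Add(X, 1441520), Function('K')(-1252, 761)) = Add(Add(619333, 1441520), 1011) = Add(2060853, 1011) = 2061864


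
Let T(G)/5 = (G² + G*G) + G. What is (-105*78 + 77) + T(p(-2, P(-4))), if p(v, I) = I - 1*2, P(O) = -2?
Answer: -7973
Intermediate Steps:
p(v, I) = -2 + I (p(v, I) = I - 2 = -2 + I)
T(G) = 5*G + 10*G² (T(G) = 5*((G² + G*G) + G) = 5*((G² + G²) + G) = 5*(2*G² + G) = 5*(G + 2*G²) = 5*G + 10*G²)
(-105*78 + 77) + T(p(-2, P(-4))) = (-105*78 + 77) + 5*(-2 - 2)*(1 + 2*(-2 - 2)) = (-8190 + 77) + 5*(-4)*(1 + 2*(-4)) = -8113 + 5*(-4)*(1 - 8) = -8113 + 5*(-4)*(-7) = -8113 + 140 = -7973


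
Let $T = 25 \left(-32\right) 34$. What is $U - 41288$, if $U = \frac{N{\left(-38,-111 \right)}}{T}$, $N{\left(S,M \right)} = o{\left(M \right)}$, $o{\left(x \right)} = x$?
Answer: $- \frac{1123033489}{27200} \approx -41288.0$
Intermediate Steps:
$N{\left(S,M \right)} = M$
$T = -27200$ ($T = \left(-800\right) 34 = -27200$)
$U = \frac{111}{27200}$ ($U = - \frac{111}{-27200} = \left(-111\right) \left(- \frac{1}{27200}\right) = \frac{111}{27200} \approx 0.0040809$)
$U - 41288 = \frac{111}{27200} - 41288 = - \frac{1123033489}{27200}$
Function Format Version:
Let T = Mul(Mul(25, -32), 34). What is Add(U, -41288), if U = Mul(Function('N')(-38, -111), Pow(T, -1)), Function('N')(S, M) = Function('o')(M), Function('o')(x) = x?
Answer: Rational(-1123033489, 27200) ≈ -41288.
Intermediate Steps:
Function('N')(S, M) = M
T = -27200 (T = Mul(-800, 34) = -27200)
U = Rational(111, 27200) (U = Mul(-111, Pow(-27200, -1)) = Mul(-111, Rational(-1, 27200)) = Rational(111, 27200) ≈ 0.0040809)
Add(U, -41288) = Add(Rational(111, 27200), -41288) = Rational(-1123033489, 27200)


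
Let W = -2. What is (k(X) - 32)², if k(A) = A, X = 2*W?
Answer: 1296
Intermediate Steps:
X = -4 (X = 2*(-2) = -4)
(k(X) - 32)² = (-4 - 32)² = (-36)² = 1296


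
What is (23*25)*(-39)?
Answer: -22425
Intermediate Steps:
(23*25)*(-39) = 575*(-39) = -22425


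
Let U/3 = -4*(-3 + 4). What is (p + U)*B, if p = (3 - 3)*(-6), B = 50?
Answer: -600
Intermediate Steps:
U = -12 (U = 3*(-4*(-3 + 4)) = 3*(-4*1) = 3*(-4) = -12)
p = 0 (p = 0*(-6) = 0)
(p + U)*B = (0 - 12)*50 = -12*50 = -600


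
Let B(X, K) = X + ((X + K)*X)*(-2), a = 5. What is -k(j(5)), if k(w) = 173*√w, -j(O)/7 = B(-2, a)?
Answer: -173*I*√70 ≈ -1447.4*I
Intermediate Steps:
B(X, K) = X - 2*X*(K + X) (B(X, K) = X + ((K + X)*X)*(-2) = X + (X*(K + X))*(-2) = X - 2*X*(K + X))
j(O) = -70 (j(O) = -(-14)*(1 - 2*5 - 2*(-2)) = -(-14)*(1 - 10 + 4) = -(-14)*(-5) = -7*10 = -70)
-k(j(5)) = -173*√(-70) = -173*I*√70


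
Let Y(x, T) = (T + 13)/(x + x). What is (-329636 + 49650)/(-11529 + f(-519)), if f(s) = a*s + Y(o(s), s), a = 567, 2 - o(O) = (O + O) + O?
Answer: 436498174/476745571 ≈ 0.91558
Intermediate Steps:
o(O) = 2 - 3*O (o(O) = 2 - ((O + O) + O) = 2 - (2*O + O) = 2 - 3*O)
Y(x, T) = (13 + T)/(2*x) (Y(x, T) = (13 + T)/((2*x)) = (13 + T)*(1/(2*x)) = (13 + T)/(2*x))
f(s) = 567*s + (13 + s)/(2*(2 - 3*s))
(-329636 + 49650)/(-11529 + f(-519)) = (-329636 + 49650)/(-11529 + (-13 - 2269*(-519) + 3402*(-519)²)/(2*(-2 + 3*(-519)))) = -279986/(-11529 + (-13 + 1177611 + 3402*269361)/(2*(-2 - 1557))) = -279986/(-11529 + (½)*(-13 + 1177611 + 916366122)/(-1559)) = -279986/(-11529 + (½)*(-1/1559)*917543720) = -279986/(-11529 - 458771860/1559) = -279986/(-476745571/1559) = -279986*(-1559/476745571) = 436498174/476745571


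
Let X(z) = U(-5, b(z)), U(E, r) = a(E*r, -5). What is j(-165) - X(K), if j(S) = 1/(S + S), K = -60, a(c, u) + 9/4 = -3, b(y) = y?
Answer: 3463/660 ≈ 5.2470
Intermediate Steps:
a(c, u) = -21/4 (a(c, u) = -9/4 - 3 = -21/4)
j(S) = 1/(2*S)
U(E, r) = -21/4
X(z) = -21/4
j(-165) - X(K) = (1/2)/(-165) - 1*(-21/4) = (1/2)*(-1/165) + 21/4 = -1/330 + 21/4 = 3463/660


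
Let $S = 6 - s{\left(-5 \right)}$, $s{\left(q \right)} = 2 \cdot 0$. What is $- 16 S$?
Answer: $-96$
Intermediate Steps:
$s{\left(q \right)} = 0$
$S = 6$ ($S = 6 - 0 = 6 + 0 = 6$)
$- 16 S = \left(-16\right) 6 = -96$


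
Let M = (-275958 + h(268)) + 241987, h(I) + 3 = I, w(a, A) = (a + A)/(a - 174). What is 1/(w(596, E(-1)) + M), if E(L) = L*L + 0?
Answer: -422/14223335 ≈ -2.9670e-5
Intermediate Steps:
E(L) = L**2 (E(L) = L**2 + 0 = L**2)
w(a, A) = (A + a)/(-174 + a)
h(I) = -3 + I
M = -33706 (M = (-275958 + (-3 + 268)) + 241987 = (-275958 + 265) + 241987 = -275693 + 241987 = -33706)
1/(w(596, E(-1)) + M) = 1/(((-1)**2 + 596)/(-174 + 596) - 33706) = 1/((1 + 596)/422 - 33706) = 1/((1/422)*597 - 33706) = 1/(597/422 - 33706) = 1/(-14223335/422) = -422/14223335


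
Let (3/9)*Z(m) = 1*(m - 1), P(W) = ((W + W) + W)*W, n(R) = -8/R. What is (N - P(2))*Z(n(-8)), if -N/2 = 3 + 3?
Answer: 0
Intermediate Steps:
P(W) = 3*W**2 (P(W) = (2*W + W)*W = (3*W)*W = 3*W**2)
N = -12 (N = -2*(3 + 3) = -2*6 = -12)
Z(m) = -3 + 3*m (Z(m) = 3*(1*(m - 1)) = 3*(1*(-1 + m)) = 3*(-1 + m) = -3 + 3*m)
(N - P(2))*Z(n(-8)) = (-12 - 3*2**2)*(-3 + 3*(-8/(-8))) = (-12 - 3*4)*(-3 + 3*(-8*(-1/8))) = (-12 - 1*12)*(-3 + 3*1) = (-12 - 12)*(-3 + 3) = -24*0 = 0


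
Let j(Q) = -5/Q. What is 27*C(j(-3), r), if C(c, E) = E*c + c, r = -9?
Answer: -360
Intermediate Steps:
C(c, E) = c + E*c
27*C(j(-3), r) = 27*((-5/(-3))*(1 - 9)) = 27*(-5*(-⅓)*(-8)) = 27*((5/3)*(-8)) = 27*(-40/3) = -360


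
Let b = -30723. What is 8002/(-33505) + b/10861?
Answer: -1116283837/363897805 ≈ -3.0676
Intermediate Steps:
8002/(-33505) + b/10861 = 8002/(-33505) - 30723/10861 = 8002*(-1/33505) - 30723*1/10861 = -8002/33505 - 30723/10861 = -1116283837/363897805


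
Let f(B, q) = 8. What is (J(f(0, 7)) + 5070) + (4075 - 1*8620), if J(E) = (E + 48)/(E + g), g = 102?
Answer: 28903/55 ≈ 525.51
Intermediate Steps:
J(E) = (48 + E)/(102 + E) (J(E) = (E + 48)/(E + 102) = (48 + E)/(102 + E))
(J(f(0, 7)) + 5070) + (4075 - 1*8620) = ((48 + 8)/(102 + 8) + 5070) + (4075 - 1*8620) = (56/110 + 5070) + (4075 - 8620) = ((1/110)*56 + 5070) - 4545 = (28/55 + 5070) - 4545 = 278878/55 - 4545 = 28903/55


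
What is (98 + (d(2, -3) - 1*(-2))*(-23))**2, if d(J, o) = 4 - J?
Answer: 36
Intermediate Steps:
(98 + (d(2, -3) - 1*(-2))*(-23))**2 = (98 + ((4 - 1*2) - 1*(-2))*(-23))**2 = (98 + ((4 - 2) + 2)*(-23))**2 = (98 + (2 + 2)*(-23))**2 = (98 + 4*(-23))**2 = (98 - 92)**2 = 6**2 = 36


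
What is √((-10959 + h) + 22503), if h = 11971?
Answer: √23515 ≈ 153.35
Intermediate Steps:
√((-10959 + h) + 22503) = √((-10959 + 11971) + 22503) = √(1012 + 22503) = √23515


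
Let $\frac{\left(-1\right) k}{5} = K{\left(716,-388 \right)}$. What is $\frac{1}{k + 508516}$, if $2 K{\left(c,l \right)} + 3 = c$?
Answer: $\frac{2}{1013467} \approx 1.9734 \cdot 10^{-6}$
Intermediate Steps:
$K{\left(c,l \right)} = - \frac{3}{2} + \frac{c}{2}$
$k = - \frac{3565}{2}$ ($k = - 5 \left(- \frac{3}{2} + \frac{1}{2} \cdot 716\right) = - 5 \left(- \frac{3}{2} + 358\right) = \left(-5\right) \frac{713}{2} = - \frac{3565}{2} \approx -1782.5$)
$\frac{1}{k + 508516} = \frac{1}{- \frac{3565}{2} + 508516} = \frac{1}{\frac{1013467}{2}} = \frac{2}{1013467}$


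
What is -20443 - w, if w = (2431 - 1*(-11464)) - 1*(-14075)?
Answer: -48413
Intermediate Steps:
w = 27970 (w = (2431 + 11464) + 14075 = 13895 + 14075 = 27970)
-20443 - w = -20443 - 1*27970 = -20443 - 27970 = -48413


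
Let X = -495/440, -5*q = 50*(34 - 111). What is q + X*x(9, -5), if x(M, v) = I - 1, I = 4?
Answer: 6133/8 ≈ 766.63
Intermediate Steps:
q = 770 (q = -10*(34 - 111) = -10*(-77) = -⅕*(-3850) = 770)
X = -9/8 (X = -495*1/440 = -9/8 ≈ -1.1250)
x(M, v) = 3 (x(M, v) = 4 - 1 = 3)
q + X*x(9, -5) = 770 - 9/8*3 = 770 - 27/8 = 6133/8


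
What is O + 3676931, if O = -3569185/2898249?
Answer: 10656658024634/2898249 ≈ 3.6769e+6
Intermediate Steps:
O = -3569185/2898249 (O = -3569185*1/2898249 = -3569185/2898249 ≈ -1.2315)
O + 3676931 = -3569185/2898249 + 3676931 = 10656658024634/2898249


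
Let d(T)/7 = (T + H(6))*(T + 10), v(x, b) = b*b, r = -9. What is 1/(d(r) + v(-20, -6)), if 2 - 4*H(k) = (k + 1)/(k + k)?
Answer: -48/1177 ≈ -0.040782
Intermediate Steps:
H(k) = ½ - (1 + k)/(8*k) (H(k) = ½ - (k + 1)/(4*(k + k)) = ½ - (1 + k)/(4*(2*k)) = ½ - (1 + k)*1/(2*k)/4 = ½ - (1 + k)/(8*k))
v(x, b) = b²
d(T) = 7*(10 + T)*(17/48 + T) (d(T) = 7*((T + (⅛)*(-1 + 3*6)/6)*(T + 10)) = 7*((T + (⅛)*(⅙)*(-1 + 18))*(10 + T)) = 7*((T + (⅛)*(⅙)*17)*(10 + T)) = 7*((T + 17/48)*(10 + T)) = 7*((17/48 + T)*(10 + T)) = 7*((10 + T)*(17/48 + T)) = 7*(10 + T)*(17/48 + T))
1/(d(r) + v(-20, -6)) = 1/((595/24 + 7*(-9)² + (3479/48)*(-9)) + (-6)²) = 1/((595/24 + 7*81 - 10437/16) + 36) = 1/((595/24 + 567 - 10437/16) + 36) = 1/(-2905/48 + 36) = 1/(-1177/48) = -48/1177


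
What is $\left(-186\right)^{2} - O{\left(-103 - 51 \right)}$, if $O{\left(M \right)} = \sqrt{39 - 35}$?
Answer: $34594$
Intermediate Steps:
$O{\left(M \right)} = 2$ ($O{\left(M \right)} = \sqrt{4} = 2$)
$\left(-186\right)^{2} - O{\left(-103 - 51 \right)} = \left(-186\right)^{2} - 2 = 34596 - 2 = 34594$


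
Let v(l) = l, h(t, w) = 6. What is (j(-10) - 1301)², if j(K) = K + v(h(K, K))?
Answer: 1703025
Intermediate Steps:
j(K) = 6 + K (j(K) = K + 6 = 6 + K)
(j(-10) - 1301)² = ((6 - 10) - 1301)² = (-4 - 1301)² = (-1305)² = 1703025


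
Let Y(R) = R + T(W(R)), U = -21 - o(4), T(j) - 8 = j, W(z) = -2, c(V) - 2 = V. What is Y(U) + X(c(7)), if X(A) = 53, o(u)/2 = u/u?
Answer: 36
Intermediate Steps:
c(V) = 2 + V
T(j) = 8 + j
o(u) = 2 (o(u) = 2*(u/u) = 2*1 = 2)
U = -23 (U = -21 - 1*2 = -21 - 2 = -23)
Y(R) = 6 + R (Y(R) = R + (8 - 2) = R + 6 = 6 + R)
Y(U) + X(c(7)) = (6 - 23) + 53 = -17 + 53 = 36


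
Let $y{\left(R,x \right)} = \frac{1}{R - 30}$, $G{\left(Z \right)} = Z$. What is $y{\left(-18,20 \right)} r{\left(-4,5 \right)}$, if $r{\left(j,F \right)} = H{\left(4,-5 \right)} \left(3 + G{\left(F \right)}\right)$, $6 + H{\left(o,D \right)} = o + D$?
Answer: $\frac{7}{6} \approx 1.1667$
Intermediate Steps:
$H{\left(o,D \right)} = -6 + D + o$ ($H{\left(o,D \right)} = -6 + \left(o + D\right) = -6 + \left(D + o\right) = -6 + D + o$)
$y{\left(R,x \right)} = \frac{1}{-30 + R}$
$r{\left(j,F \right)} = -21 - 7 F$ ($r{\left(j,F \right)} = \left(-6 - 5 + 4\right) \left(3 + F\right) = - 7 \left(3 + F\right) = -21 - 7 F$)
$y{\left(-18,20 \right)} r{\left(-4,5 \right)} = \frac{-21 - 35}{-30 - 18} = \frac{-21 - 35}{-48} = \left(- \frac{1}{48}\right) \left(-56\right) = \frac{7}{6}$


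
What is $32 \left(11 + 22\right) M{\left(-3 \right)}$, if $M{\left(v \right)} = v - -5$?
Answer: $2112$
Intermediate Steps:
$M{\left(v \right)} = 5 + v$ ($M{\left(v \right)} = v + 5 = 5 + v$)
$32 \left(11 + 22\right) M{\left(-3 \right)} = 32 \left(11 + 22\right) \left(5 - 3\right) = 32 \cdot 33 \cdot 2 = 1056 \cdot 2 = 2112$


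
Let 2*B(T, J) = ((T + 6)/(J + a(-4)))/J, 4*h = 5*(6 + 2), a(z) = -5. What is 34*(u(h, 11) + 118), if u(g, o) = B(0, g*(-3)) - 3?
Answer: 684267/175 ≈ 3910.1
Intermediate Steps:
h = 10 (h = (5*(6 + 2))/4 = (5*8)/4 = (1/4)*40 = 10)
B(T, J) = (6 + T)/(2*J*(-5 + J)) (B(T, J) = (((T + 6)/(J - 5))/J)/2 = (((6 + T)/(-5 + J))/J)/2 = ((6 + T)/(J*(-5 + J)))/2 = (6 + T)/(2*J*(-5 + J)))
u(g, o) = -3 - 1/(g*(-5 - 3*g)) (u(g, o) = (6 + 0)/(2*((g*(-3)))*(-5 + g*(-3))) - 3 = (1/2)*6/(-3*g*(-5 - 3*g)) - 3 = (1/2)*(-1/(3*g))*6/(-5 - 3*g) - 3 = -1/(g*(-5 - 3*g)) - 3 = -3 - 1/(g*(-5 - 3*g)))
34*(u(h, 11) + 118) = 34*((1 - 3*10*(5 + 3*10))/(10*(5 + 3*10)) + 118) = 34*((1 - 3*10*(5 + 30))/(10*(5 + 30)) + 118) = 34*((1/10)*(1 - 3*10*35)/35 + 118) = 34*((1/10)*(1/35)*(1 - 1050) + 118) = 34*((1/10)*(1/35)*(-1049) + 118) = 34*(-1049/350 + 118) = 34*(40251/350) = 684267/175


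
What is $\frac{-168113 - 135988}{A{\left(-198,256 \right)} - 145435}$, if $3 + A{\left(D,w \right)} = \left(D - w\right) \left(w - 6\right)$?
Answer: $\frac{304101}{258938} \approx 1.1744$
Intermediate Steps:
$A{\left(D,w \right)} = -3 + \left(-6 + w\right) \left(D - w\right)$ ($A{\left(D,w \right)} = -3 + \left(D - w\right) \left(w - 6\right) = -3 + \left(D - w\right) \left(-6 + w\right) = -3 + \left(-6 + w\right) \left(D - w\right)$)
$\frac{-168113 - 135988}{A{\left(-198,256 \right)} - 145435} = \frac{-168113 - 135988}{\left(-3 - 256^{2} - -1188 + 6 \cdot 256 - 50688\right) - 145435} = - \frac{304101}{\left(-3 - 65536 + 1188 + 1536 - 50688\right) - 145435} = - \frac{304101}{-113503 - 145435} = - \frac{304101}{-258938} = \left(-304101\right) \left(- \frac{1}{258938}\right) = \frac{304101}{258938}$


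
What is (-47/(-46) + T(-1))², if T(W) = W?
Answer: 1/2116 ≈ 0.00047259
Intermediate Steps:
(-47/(-46) + T(-1))² = (-47/(-46) - 1)² = (-47*(-1/46) - 1)² = (47/46 - 1)² = (1/46)² = 1/2116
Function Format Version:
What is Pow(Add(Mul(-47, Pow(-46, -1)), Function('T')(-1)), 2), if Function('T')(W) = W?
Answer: Rational(1, 2116) ≈ 0.00047259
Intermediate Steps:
Pow(Add(Mul(-47, Pow(-46, -1)), Function('T')(-1)), 2) = Pow(Add(Mul(-47, Pow(-46, -1)), -1), 2) = Pow(Add(Mul(-47, Rational(-1, 46)), -1), 2) = Pow(Add(Rational(47, 46), -1), 2) = Pow(Rational(1, 46), 2) = Rational(1, 2116)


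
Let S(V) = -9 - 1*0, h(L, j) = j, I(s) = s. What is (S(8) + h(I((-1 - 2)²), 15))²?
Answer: 36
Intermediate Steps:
S(V) = -9 (S(V) = -9 + 0 = -9)
(S(8) + h(I((-1 - 2)²), 15))² = (-9 + 15)² = 6² = 36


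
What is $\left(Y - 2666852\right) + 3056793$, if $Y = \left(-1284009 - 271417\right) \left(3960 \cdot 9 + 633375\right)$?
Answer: $-1040602935449$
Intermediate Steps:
$Y = -1040603325390$ ($Y = - 1555426 \left(35640 + 633375\right) = \left(-1555426\right) 669015 = -1040603325390$)
$\left(Y - 2666852\right) + 3056793 = \left(-1040603325390 - 2666852\right) + 3056793 = -1040605992242 + 3056793 = -1040602935449$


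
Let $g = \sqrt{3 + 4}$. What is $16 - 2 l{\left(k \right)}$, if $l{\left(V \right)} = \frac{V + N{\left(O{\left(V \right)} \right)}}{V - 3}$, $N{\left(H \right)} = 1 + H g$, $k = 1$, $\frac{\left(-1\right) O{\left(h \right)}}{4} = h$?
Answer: $18 - 4 \sqrt{7} \approx 7.417$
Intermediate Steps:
$O{\left(h \right)} = - 4 h$
$g = \sqrt{7} \approx 2.6458$
$N{\left(H \right)} = 1 + H \sqrt{7}$
$l{\left(V \right)} = \frac{1 + V - 4 V \sqrt{7}}{-3 + V}$ ($l{\left(V \right)} = \frac{V + \left(1 + - 4 V \sqrt{7}\right)}{V - 3} = \frac{V - \left(-1 + 4 V \sqrt{7}\right)}{-3 + V} = \frac{1 + V - 4 V \sqrt{7}}{-3 + V}$)
$16 - 2 l{\left(k \right)} = 16 - 2 \frac{1 + 1 - 4 \sqrt{7}}{-3 + 1} = 16 - 2 \frac{1 + 1 - 4 \sqrt{7}}{-2} = 16 - 2 \left(- \frac{2 - 4 \sqrt{7}}{2}\right) = 16 - 2 \left(-1 + 2 \sqrt{7}\right) = 16 + \left(2 - 4 \sqrt{7}\right) = 18 - 4 \sqrt{7}$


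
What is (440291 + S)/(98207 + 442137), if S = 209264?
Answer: 649555/540344 ≈ 1.2021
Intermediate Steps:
(440291 + S)/(98207 + 442137) = (440291 + 209264)/(98207 + 442137) = 649555/540344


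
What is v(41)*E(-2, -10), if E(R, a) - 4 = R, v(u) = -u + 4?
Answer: -74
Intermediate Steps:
v(u) = 4 - u
E(R, a) = 4 + R
v(41)*E(-2, -10) = (4 - 1*41)*(4 - 2) = (4 - 41)*2 = -37*2 = -74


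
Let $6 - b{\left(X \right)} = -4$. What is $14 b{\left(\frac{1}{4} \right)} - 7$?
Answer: $133$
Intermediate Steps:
$b{\left(X \right)} = 10$ ($b{\left(X \right)} = 6 - -4 = 6 + 4 = 10$)
$14 b{\left(\frac{1}{4} \right)} - 7 = 14 \cdot 10 - 7 = 140 - 7 = 133$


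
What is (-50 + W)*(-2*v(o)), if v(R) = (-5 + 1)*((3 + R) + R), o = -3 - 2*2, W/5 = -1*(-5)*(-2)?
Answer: 8800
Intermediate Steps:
W = -50 (W = 5*(-1*(-5)*(-2)) = 5*(5*(-2)) = 5*(-10) = -50)
o = -7 (o = -3 - 4 = -7)
v(R) = -12 - 8*R (v(R) = -4*(3 + 2*R) = -12 - 8*R)
(-50 + W)*(-2*v(o)) = (-50 - 50)*(-2*(-12 - 8*(-7))) = -(-200)*(-12 + 56) = -(-200)*44 = -100*(-88) = 8800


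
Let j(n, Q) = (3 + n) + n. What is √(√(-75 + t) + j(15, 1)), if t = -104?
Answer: √(33 + I*√179) ≈ 5.857 + 1.1421*I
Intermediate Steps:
j(n, Q) = 3 + 2*n
√(√(-75 + t) + j(15, 1)) = √(√(-75 - 104) + (3 + 2*15)) = √(√(-179) + (3 + 30)) = √(I*√179 + 33) = √(33 + I*√179)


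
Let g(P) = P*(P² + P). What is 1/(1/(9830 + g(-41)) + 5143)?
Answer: 57410/295259629 ≈ 0.00019444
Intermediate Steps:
g(P) = P*(P + P²)
1/(1/(9830 + g(-41)) + 5143) = 1/(1/(9830 + (-41)²*(1 - 41)) + 5143) = 1/(1/(9830 + 1681*(-40)) + 5143) = 1/(1/(9830 - 67240) + 5143) = 1/(1/(-57410) + 5143) = 1/(-1/57410 + 5143) = 1/(295259629/57410) = 57410/295259629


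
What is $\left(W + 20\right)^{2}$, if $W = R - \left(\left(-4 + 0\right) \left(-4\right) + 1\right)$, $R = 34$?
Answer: $1369$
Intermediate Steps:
$W = 17$ ($W = 34 - \left(\left(-4 + 0\right) \left(-4\right) + 1\right) = 34 - \left(\left(-4\right) \left(-4\right) + 1\right) = 34 - \left(16 + 1\right) = 34 - 17 = 17$)
$\left(W + 20\right)^{2} = \left(17 + 20\right)^{2} = 37^{2} = 1369$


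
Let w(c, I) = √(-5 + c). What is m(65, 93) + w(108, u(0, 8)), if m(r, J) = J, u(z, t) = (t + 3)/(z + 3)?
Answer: 93 + √103 ≈ 103.15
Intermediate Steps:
u(z, t) = (3 + t)/(3 + z)
m(65, 93) + w(108, u(0, 8)) = 93 + √(-5 + 108) = 93 + √103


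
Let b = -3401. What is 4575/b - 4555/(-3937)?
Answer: -2520220/13389737 ≈ -0.18822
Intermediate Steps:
4575/b - 4555/(-3937) = 4575/(-3401) - 4555/(-3937) = 4575*(-1/3401) - 4555*(-1/3937) = -4575/3401 + 4555/3937 = -2520220/13389737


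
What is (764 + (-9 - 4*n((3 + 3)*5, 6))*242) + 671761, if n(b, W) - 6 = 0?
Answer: 664539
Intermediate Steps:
n(b, W) = 6 (n(b, W) = 6 + 0 = 6)
(764 + (-9 - 4*n((3 + 3)*5, 6))*242) + 671761 = (764 + (-9 - 4*6)*242) + 671761 = (764 + (-9 - 24)*242) + 671761 = (764 - 33*242) + 671761 = (764 - 7986) + 671761 = -7222 + 671761 = 664539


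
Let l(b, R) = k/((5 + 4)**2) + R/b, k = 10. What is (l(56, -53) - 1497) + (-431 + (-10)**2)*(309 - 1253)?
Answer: 1410542579/4536 ≈ 3.1097e+5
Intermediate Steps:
l(b, R) = 10/81 + R/b (l(b, R) = 10/((5 + 4)**2) + R/b = 10/(9**2) + R/b = 10/81 + R/b)
(l(56, -53) - 1497) + (-431 + (-10)**2)*(309 - 1253) = ((10/81 - 53/56) - 1497) + (-431 + (-10)**2)*(309 - 1253) = ((10/81 - 53*1/56) - 1497) + (-431 + 100)*(-944) = ((10/81 - 53/56) - 1497) - 331*(-944) = (-3733/4536 - 1497) + 312464 = -6794125/4536 + 312464 = 1410542579/4536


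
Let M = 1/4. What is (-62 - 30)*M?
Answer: -23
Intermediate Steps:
M = ¼ ≈ 0.25000
(-62 - 30)*M = (-62 - 30)*(¼) = -92*¼ = -23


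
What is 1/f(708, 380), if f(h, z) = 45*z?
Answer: 1/17100 ≈ 5.8480e-5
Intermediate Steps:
1/f(708, 380) = 1/(45*380) = 1/17100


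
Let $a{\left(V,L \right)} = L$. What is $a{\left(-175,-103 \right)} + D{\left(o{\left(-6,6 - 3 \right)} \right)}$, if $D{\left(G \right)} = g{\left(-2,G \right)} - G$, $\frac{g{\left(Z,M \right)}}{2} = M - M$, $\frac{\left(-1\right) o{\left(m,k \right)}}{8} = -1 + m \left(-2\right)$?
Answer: $-15$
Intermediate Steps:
$o{\left(m,k \right)} = 8 + 16 m$ ($o{\left(m,k \right)} = - 8 \left(-1 + m \left(-2\right)\right) = - 8 \left(-1 - 2 m\right) = 8 + 16 m$)
$g{\left(Z,M \right)} = 0$ ($g{\left(Z,M \right)} = 2 \left(M - M\right) = 2 \cdot 0 = 0$)
$D{\left(G \right)} = - G$ ($D{\left(G \right)} = 0 - G = - G$)
$a{\left(-175,-103 \right)} + D{\left(o{\left(-6,6 - 3 \right)} \right)} = -103 - \left(8 + 16 \left(-6\right)\right) = -103 - \left(8 - 96\right) = -103 - -88 = -103 + 88 = -15$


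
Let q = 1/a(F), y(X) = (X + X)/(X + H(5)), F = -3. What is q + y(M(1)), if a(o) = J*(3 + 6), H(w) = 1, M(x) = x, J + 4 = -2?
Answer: 53/54 ≈ 0.98148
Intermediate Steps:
J = -6 (J = -4 - 2 = -6)
y(X) = 2*X/(1 + X) (y(X) = (X + X)/(X + 1) = (2*X)/(1 + X) = 2*X/(1 + X))
a(o) = -54 (a(o) = -6*(3 + 6) = -6*9 = -54)
q = -1/54 (q = 1/(-54) = -1/54 ≈ -0.018519)
q + y(M(1)) = -1/54 + 2*1/(1 + 1) = -1/54 + 2*1/2 = -1/54 + 2*1*(1/2) = -1/54 + 1 = 53/54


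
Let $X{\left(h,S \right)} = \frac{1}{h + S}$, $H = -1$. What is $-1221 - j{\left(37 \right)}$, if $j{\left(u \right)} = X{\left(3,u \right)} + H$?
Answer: $- \frac{48801}{40} \approx -1220.0$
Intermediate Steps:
$X{\left(h,S \right)} = \frac{1}{S + h}$
$j{\left(u \right)} = -1 + \frac{1}{3 + u}$ ($j{\left(u \right)} = \frac{1}{u + 3} - 1 = \frac{1}{3 + u} - 1 = -1 + \frac{1}{3 + u}$)
$-1221 - j{\left(37 \right)} = -1221 - \frac{-2 - 37}{3 + 37} = -1221 - \frac{-2 - 37}{40} = -1221 - \frac{1}{40} \left(-39\right) = -1221 - - \frac{39}{40} = -1221 + \frac{39}{40} = - \frac{48801}{40}$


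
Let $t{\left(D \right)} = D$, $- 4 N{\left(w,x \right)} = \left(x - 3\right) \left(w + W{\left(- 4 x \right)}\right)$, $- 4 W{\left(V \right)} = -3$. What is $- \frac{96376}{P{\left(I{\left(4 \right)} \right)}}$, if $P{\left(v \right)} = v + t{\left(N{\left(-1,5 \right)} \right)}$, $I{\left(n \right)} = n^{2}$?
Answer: $- \frac{771008}{129} \approx -5976.8$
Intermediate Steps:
$W{\left(V \right)} = \frac{3}{4}$ ($W{\left(V \right)} = \left(- \frac{1}{4}\right) \left(-3\right) = \frac{3}{4}$)
$N{\left(w,x \right)} = - \frac{\left(-3 + x\right) \left(\frac{3}{4} + w\right)}{4}$ ($N{\left(w,x \right)} = - \frac{\left(x - 3\right) \left(w + \frac{3}{4}\right)}{4} = - \frac{\left(-3 + x\right) \left(\frac{3}{4} + w\right)}{4}$)
$P{\left(v \right)} = \frac{1}{8} + v$ ($P{\left(v \right)} = v + \left(\frac{9}{16} - \frac{15}{16} + \frac{3}{4} \left(-1\right) - \left(- \frac{1}{4}\right) 5\right) = v + \left(\frac{9}{16} - \frac{15}{16} - \frac{3}{4} + \frac{5}{4}\right) = v + \frac{1}{8} = \frac{1}{8} + v$)
$- \frac{96376}{P{\left(I{\left(4 \right)} \right)}} = - \frac{96376}{\frac{1}{8} + 4^{2}} = - \frac{96376}{\frac{1}{8} + 16} = - \frac{96376}{\frac{129}{8}} = \left(-96376\right) \frac{8}{129} = - \frac{771008}{129}$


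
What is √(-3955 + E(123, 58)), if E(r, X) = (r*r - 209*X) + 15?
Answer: I*√933 ≈ 30.545*I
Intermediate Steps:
E(r, X) = 15 + r² - 209*X (E(r, X) = (r² - 209*X) + 15 = 15 + r² - 209*X)
√(-3955 + E(123, 58)) = √(-3955 + (15 + 123² - 209*58)) = √(-3955 + (15 + 15129 - 12122)) = √(-3955 + 3022) = √(-933) = I*√933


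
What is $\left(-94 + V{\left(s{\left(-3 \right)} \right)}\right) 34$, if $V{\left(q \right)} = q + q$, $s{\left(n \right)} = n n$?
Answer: $-2584$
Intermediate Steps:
$s{\left(n \right)} = n^{2}$
$V{\left(q \right)} = 2 q$
$\left(-94 + V{\left(s{\left(-3 \right)} \right)}\right) 34 = \left(-94 + 2 \left(-3\right)^{2}\right) 34 = \left(-94 + 2 \cdot 9\right) 34 = \left(-94 + 18\right) 34 = \left(-76\right) 34 = -2584$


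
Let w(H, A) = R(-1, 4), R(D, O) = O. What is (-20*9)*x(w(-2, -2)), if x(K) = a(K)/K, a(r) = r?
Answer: -180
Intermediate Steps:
w(H, A) = 4
x(K) = 1 (x(K) = K/K = 1)
(-20*9)*x(w(-2, -2)) = -20*9*1 = -180*1 = -180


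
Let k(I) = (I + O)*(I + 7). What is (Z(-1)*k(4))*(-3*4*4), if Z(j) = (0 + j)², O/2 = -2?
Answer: 0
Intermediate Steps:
O = -4 (O = 2*(-2) = -4)
Z(j) = j²
k(I) = (-4 + I)*(7 + I) (k(I) = (I - 4)*(I + 7) = (-4 + I)*(7 + I))
(Z(-1)*k(4))*(-3*4*4) = ((-1)²*(-28 + 4² + 3*4))*(-3*4*4) = (1*(-28 + 16 + 12))*(-12*4) = (1*0)*(-48) = 0*(-48) = 0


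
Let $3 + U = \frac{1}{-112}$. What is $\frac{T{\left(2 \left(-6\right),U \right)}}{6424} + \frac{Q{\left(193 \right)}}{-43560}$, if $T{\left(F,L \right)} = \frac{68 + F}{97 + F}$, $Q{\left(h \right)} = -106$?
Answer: $\frac{13709}{5405796} \approx 0.002536$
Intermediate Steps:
$U = - \frac{337}{112}$ ($U = -3 + \frac{1}{-112} = -3 - \frac{1}{112} = - \frac{337}{112} \approx -3.0089$)
$T{\left(F,L \right)} = \frac{68 + F}{97 + F}$
$\frac{T{\left(2 \left(-6\right),U \right)}}{6424} + \frac{Q{\left(193 \right)}}{-43560} = \frac{\frac{1}{97 + 2 \left(-6\right)} \left(68 + 2 \left(-6\right)\right)}{6424} - \frac{106}{-43560} = \frac{68 - 12}{97 - 12} \cdot \frac{1}{6424} - - \frac{53}{21780} = \frac{1}{85} \cdot 56 \cdot \frac{1}{6424} + \frac{53}{21780} = \frac{56}{85} \cdot \frac{1}{6424} + \frac{53}{21780} = \frac{7}{68255} + \frac{53}{21780} = \frac{13709}{5405796}$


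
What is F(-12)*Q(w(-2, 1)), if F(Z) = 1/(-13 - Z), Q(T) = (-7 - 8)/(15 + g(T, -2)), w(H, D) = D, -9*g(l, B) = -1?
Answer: 135/136 ≈ 0.99265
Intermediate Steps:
g(l, B) = 1/9 (g(l, B) = -1/9*(-1) = 1/9)
Q(T) = -135/136 (Q(T) = (-7 - 8)/(15 + 1/9) = -15/136/9 = -15*9/136 = -135/136)
F(-12)*Q(w(-2, 1)) = -1/(13 - 12)*(-135/136) = -1/1*(-135/136) = -1*1*(-135/136) = -1*(-135/136) = 135/136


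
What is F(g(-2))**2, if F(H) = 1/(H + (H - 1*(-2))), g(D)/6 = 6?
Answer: 1/5476 ≈ 0.00018262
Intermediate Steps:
g(D) = 36 (g(D) = 6*6 = 36)
F(H) = 1/(2 + 2*H) (F(H) = 1/(H + (H + 2)) = 1/(H + (2 + H)) = 1/(2 + 2*H))
F(g(-2))**2 = (1/(2*(1 + 36)))**2 = ((1/2)/37)**2 = ((1/2)*(1/37))**2 = (1/74)**2 = 1/5476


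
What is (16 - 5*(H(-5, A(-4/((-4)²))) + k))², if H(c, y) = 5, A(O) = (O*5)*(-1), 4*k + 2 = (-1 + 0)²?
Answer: 961/16 ≈ 60.063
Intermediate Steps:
k = -¼ (k = -½ + (-1 + 0)²/4 = -½ + (¼)*(-1)² = -½ + (¼)*1 = -½ + ¼ = -¼ ≈ -0.25000)
A(O) = -5*O (A(O) = (5*O)*(-1) = -5*O)
(16 - 5*(H(-5, A(-4/((-4)²))) + k))² = (16 - 5*(5 - ¼))² = (16 - 5*19/4)² = (16 - 95/4)² = (-31/4)² = 961/16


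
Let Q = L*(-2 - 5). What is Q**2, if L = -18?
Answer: 15876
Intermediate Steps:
Q = 126 (Q = -18*(-2 - 5) = -18*(-7) = 126)
Q**2 = 126**2 = 15876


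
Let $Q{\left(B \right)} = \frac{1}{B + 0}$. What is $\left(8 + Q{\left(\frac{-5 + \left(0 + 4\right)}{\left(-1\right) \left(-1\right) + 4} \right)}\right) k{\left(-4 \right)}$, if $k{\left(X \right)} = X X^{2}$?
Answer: $-192$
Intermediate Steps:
$k{\left(X \right)} = X^{3}$
$Q{\left(B \right)} = \frac{1}{B}$
$\left(8 + Q{\left(\frac{-5 + \left(0 + 4\right)}{\left(-1\right) \left(-1\right) + 4} \right)}\right) k{\left(-4 \right)} = \left(8 + \frac{1}{\left(-5 + \left(0 + 4\right)\right) \frac{1}{\left(-1\right) \left(-1\right) + 4}}\right) \left(-4\right)^{3} = \left(8 + \frac{1}{\left(-5 + 4\right) \frac{1}{1 + 4}}\right) \left(-64\right) = \left(8 + \frac{1}{\left(-1\right) \frac{1}{5}}\right) \left(-64\right) = \left(8 + \frac{1}{- \frac{1}{5}}\right) \left(-64\right) = \left(8 - 5\right) \left(-64\right) = 3 \left(-64\right) = -192$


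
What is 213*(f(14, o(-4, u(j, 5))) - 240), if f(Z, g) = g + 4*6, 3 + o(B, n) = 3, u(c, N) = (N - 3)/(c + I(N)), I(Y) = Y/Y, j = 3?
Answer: -46008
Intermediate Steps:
I(Y) = 1
u(c, N) = (-3 + N)/(1 + c) (u(c, N) = (N - 3)/(c + 1) = (-3 + N)/(1 + c))
o(B, n) = 0 (o(B, n) = -3 + 3 = 0)
f(Z, g) = 24 + g (f(Z, g) = g + 24 = 24 + g)
213*(f(14, o(-4, u(j, 5))) - 240) = 213*((24 + 0) - 240) = 213*(24 - 240) = 213*(-216) = -46008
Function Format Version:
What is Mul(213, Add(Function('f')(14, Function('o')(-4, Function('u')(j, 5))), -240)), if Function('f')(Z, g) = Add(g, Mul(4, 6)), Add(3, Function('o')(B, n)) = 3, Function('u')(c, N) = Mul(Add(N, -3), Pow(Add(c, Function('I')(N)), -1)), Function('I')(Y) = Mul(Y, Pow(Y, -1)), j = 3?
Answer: -46008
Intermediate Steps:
Function('I')(Y) = 1
Function('u')(c, N) = Mul(Pow(Add(1, c), -1), Add(-3, N)) (Function('u')(c, N) = Mul(Add(N, -3), Pow(Add(c, 1), -1)) = Mul(Add(-3, N), Pow(Add(1, c), -1)) = Mul(Pow(Add(1, c), -1), Add(-3, N)))
Function('o')(B, n) = 0 (Function('o')(B, n) = Add(-3, 3) = 0)
Function('f')(Z, g) = Add(24, g) (Function('f')(Z, g) = Add(g, 24) = Add(24, g))
Mul(213, Add(Function('f')(14, Function('o')(-4, Function('u')(j, 5))), -240)) = Mul(213, Add(Add(24, 0), -240)) = Mul(213, Add(24, -240)) = Mul(213, -216) = -46008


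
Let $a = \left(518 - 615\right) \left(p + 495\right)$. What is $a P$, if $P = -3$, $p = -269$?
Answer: $65766$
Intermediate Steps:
$a = -21922$ ($a = \left(518 - 615\right) \left(-269 + 495\right) = \left(-97\right) 226 = -21922$)
$a P = \left(-21922\right) \left(-3\right) = 65766$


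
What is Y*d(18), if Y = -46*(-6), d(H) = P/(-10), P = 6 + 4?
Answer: -276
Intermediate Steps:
P = 10
d(H) = -1 (d(H) = 10/(-10) = 10*(-⅒) = -1)
Y = 276
Y*d(18) = 276*(-1) = -276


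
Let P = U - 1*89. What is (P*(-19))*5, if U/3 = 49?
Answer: -5510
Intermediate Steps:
U = 147 (U = 3*49 = 147)
P = 58 (P = 147 - 1*89 = 147 - 89 = 58)
(P*(-19))*5 = (58*(-19))*5 = -1102*5 = -5510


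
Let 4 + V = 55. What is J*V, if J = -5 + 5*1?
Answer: 0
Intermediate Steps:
V = 51 (V = -4 + 55 = 51)
J = 0 (J = -5 + 5 = 0)
J*V = 0*51 = 0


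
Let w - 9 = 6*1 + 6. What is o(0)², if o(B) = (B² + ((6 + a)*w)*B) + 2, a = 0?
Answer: 4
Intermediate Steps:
w = 21 (w = 9 + (6*1 + 6) = 9 + (6 + 6) = 9 + 12 = 21)
o(B) = 2 + B² + 126*B (o(B) = (B² + ((6 + 0)*21)*B) + 2 = (B² + (6*21)*B) + 2 = (B² + 126*B) + 2 = 2 + B² + 126*B)
o(0)² = (2 + 0² + 126*0)² = (2 + 0 + 0)² = 2² = 4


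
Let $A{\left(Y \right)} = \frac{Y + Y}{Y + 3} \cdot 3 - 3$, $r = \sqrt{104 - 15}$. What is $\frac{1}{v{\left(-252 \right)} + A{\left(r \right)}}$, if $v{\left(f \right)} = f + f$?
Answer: $- \frac{6671}{3337608} + \frac{\sqrt{89}}{1112536} \approx -0.0019903$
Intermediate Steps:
$v{\left(f \right)} = 2 f$
$r = \sqrt{89} \approx 9.434$
$A{\left(Y \right)} = -3 + \frac{6 Y}{3 + Y}$ ($A{\left(Y \right)} = \frac{2 Y}{3 + Y} 3 - 3 = \frac{6 Y}{3 + Y} - 3 = -3 + \frac{6 Y}{3 + Y}$)
$\frac{1}{v{\left(-252 \right)} + A{\left(r \right)}} = \frac{1}{2 \left(-252\right) + \frac{3 \left(-3 + \sqrt{89}\right)}{3 + \sqrt{89}}} = \frac{1}{-504 + \frac{3 \left(-3 + \sqrt{89}\right)}{3 + \sqrt{89}}}$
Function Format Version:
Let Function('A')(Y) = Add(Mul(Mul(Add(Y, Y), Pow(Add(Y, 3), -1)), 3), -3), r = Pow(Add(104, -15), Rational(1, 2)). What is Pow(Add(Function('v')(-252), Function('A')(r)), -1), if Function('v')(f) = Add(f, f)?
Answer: Add(Rational(-6671, 3337608), Mul(Rational(1, 1112536), Pow(89, Rational(1, 2)))) ≈ -0.0019903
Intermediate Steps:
Function('v')(f) = Mul(2, f)
r = Pow(89, Rational(1, 2)) ≈ 9.4340
Function('A')(Y) = Add(-3, Mul(6, Y, Pow(Add(3, Y), -1))) (Function('A')(Y) = Add(Mul(Mul(Mul(2, Y), Pow(Add(3, Y), -1)), 3), -3) = Add(Mul(Mul(2, Y, Pow(Add(3, Y), -1)), 3), -3) = Add(Mul(6, Y, Pow(Add(3, Y), -1)), -3) = Add(-3, Mul(6, Y, Pow(Add(3, Y), -1))))
Pow(Add(Function('v')(-252), Function('A')(r)), -1) = Pow(Add(Mul(2, -252), Mul(3, Pow(Add(3, Pow(89, Rational(1, 2))), -1), Add(-3, Pow(89, Rational(1, 2))))), -1) = Pow(Add(-504, Mul(3, Pow(Add(3, Pow(89, Rational(1, 2))), -1), Add(-3, Pow(89, Rational(1, 2))))), -1)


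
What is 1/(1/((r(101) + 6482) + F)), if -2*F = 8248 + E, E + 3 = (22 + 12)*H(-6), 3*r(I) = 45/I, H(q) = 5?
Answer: 459479/202 ≈ 2274.6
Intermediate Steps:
r(I) = 15/I (r(I) = (45/I)/3 = 15/I)
E = 167 (E = -3 + (22 + 12)*5 = -3 + 34*5 = -3 + 170 = 167)
F = -8415/2 (F = -(8248 + 167)/2 = -1/2*8415 = -8415/2 ≈ -4207.5)
1/(1/((r(101) + 6482) + F)) = 1/(1/((15/101 + 6482) - 8415/2)) = 1/(1/(654697/101 - 8415/2)) = 1/(1/(459479/202)) = 1/(202/459479) = 459479/202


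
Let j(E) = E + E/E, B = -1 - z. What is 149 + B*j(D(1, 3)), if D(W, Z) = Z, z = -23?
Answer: 237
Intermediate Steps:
B = 22 (B = -1 - 1*(-23) = -1 + 23 = 22)
j(E) = 1 + E (j(E) = E + 1 = 1 + E)
149 + B*j(D(1, 3)) = 149 + 22*(1 + 3) = 149 + 22*4 = 149 + 88 = 237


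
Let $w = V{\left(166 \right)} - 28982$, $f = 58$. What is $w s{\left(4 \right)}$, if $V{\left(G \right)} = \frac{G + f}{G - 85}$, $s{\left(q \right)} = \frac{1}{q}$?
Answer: $- \frac{1173659}{162} \approx -7244.8$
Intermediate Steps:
$V{\left(G \right)} = \frac{58 + G}{-85 + G}$ ($V{\left(G \right)} = \frac{G + 58}{G - 85} = \frac{58 + G}{G - 85} = \frac{58 + G}{-85 + G}$)
$w = - \frac{2347318}{81}$ ($w = \frac{58 + 166}{-85 + 166} - 28982 = \frac{1}{81} \cdot 224 - 28982 = \frac{224}{81} - 28982 = - \frac{2347318}{81} \approx -28979.0$)
$w s{\left(4 \right)} = - \frac{2347318}{81 \cdot 4} = \left(- \frac{2347318}{81}\right) \frac{1}{4} = - \frac{1173659}{162}$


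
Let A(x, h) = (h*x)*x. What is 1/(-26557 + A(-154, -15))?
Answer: -1/382297 ≈ -2.6158e-6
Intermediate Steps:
A(x, h) = h*x**2
1/(-26557 + A(-154, -15)) = 1/(-26557 - 15*(-154)**2) = 1/(-26557 - 15*23716) = 1/(-26557 - 355740) = 1/(-382297) = -1/382297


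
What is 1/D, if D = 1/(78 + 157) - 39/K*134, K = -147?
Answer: 11515/409419 ≈ 0.028125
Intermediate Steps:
D = 409419/11515 (D = 1/(78 + 157) - 39/(-147)*134 = 1/235 - 39*(-1/147)*134 = 1/235 + (13/49)*134 = 1/235 + 1742/49 = 409419/11515 ≈ 35.555)
1/D = 1/(409419/11515) = 11515/409419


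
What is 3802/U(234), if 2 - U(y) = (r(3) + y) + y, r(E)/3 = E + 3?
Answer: -1901/242 ≈ -7.8554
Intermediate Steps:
r(E) = 9 + 3*E (r(E) = 3*(E + 3) = 3*(3 + E) = 9 + 3*E)
U(y) = -16 - 2*y (U(y) = 2 - (((9 + 3*3) + y) + y) = 2 - (((9 + 9) + y) + y) = 2 - ((18 + y) + y) = 2 - (18 + 2*y) = 2 + (-18 - 2*y) = -16 - 2*y)
3802/U(234) = 3802/(-16 - 2*234) = 3802/(-16 - 468) = 3802/(-484) = 3802*(-1/484) = -1901/242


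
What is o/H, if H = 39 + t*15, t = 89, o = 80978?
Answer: 40489/687 ≈ 58.936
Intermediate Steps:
H = 1374 (H = 39 + 89*15 = 39 + 1335 = 1374)
o/H = 80978/1374 = 80978*(1/1374) = 40489/687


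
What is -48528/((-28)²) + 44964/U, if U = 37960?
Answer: -28232361/465010 ≈ -60.713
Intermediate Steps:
-48528/((-28)²) + 44964/U = -48528/((-28)²) + 44964/37960 = -48528/784 + 44964*(1/37960) = -48528*1/784 + 11241/9490 = -3033/49 + 11241/9490 = -28232361/465010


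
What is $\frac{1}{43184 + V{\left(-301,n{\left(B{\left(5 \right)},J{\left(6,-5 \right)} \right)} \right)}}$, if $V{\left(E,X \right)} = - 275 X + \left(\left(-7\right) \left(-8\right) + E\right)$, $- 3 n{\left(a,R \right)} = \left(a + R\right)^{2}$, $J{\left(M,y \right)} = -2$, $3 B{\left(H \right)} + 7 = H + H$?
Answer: $\frac{3}{129092} \approx 2.3239 \cdot 10^{-5}$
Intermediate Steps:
$B{\left(H \right)} = - \frac{7}{3} + \frac{2 H}{3}$ ($B{\left(H \right)} = - \frac{7}{3} + \frac{H + H}{3} = - \frac{7}{3} + \frac{2 H}{3}$)
$n{\left(a,R \right)} = - \frac{\left(R + a\right)^{2}}{3}$ ($n{\left(a,R \right)} = - \frac{\left(a + R\right)^{2}}{3} = - \frac{\left(R + a\right)^{2}}{3}$)
$V{\left(E,X \right)} = 56 + E - 275 X$ ($V{\left(E,X \right)} = - 275 X + \left(56 + E\right) = 56 + E - 275 X$)
$\frac{1}{43184 + V{\left(-301,n{\left(B{\left(5 \right)},J{\left(6,-5 \right)} \right)} \right)}} = \frac{1}{43184 - \left(245 + 275 \left(- \frac{1}{3}\right) \left(-2 + \left(- \frac{7}{3} + \frac{2}{3} \cdot 5\right)\right)^{2}\right)} = \frac{1}{43184 - \left(245 + 275 \left(- \frac{1}{3}\right) \left(-2 + \left(- \frac{7}{3} + \frac{10}{3}\right)\right)^{2}\right)} = \frac{1}{43184 - \left(245 + 275 \left(- \frac{1}{3}\right) \left(-2 + 1\right)^{2}\right)} = \frac{1}{43184 - \left(245 + 275 \left(- \frac{1}{3}\right) \left(-1\right)^{2}\right)} = \frac{1}{43184 - \left(245 + 275 \left(- \frac{1}{3}\right) 1\right)} = \frac{1}{43184 - \frac{460}{3}} = \frac{1}{\frac{129092}{3}} = \frac{3}{129092}$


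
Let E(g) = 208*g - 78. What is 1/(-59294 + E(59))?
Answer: -1/47100 ≈ -2.1231e-5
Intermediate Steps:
E(g) = -78 + 208*g
1/(-59294 + E(59)) = 1/(-59294 + (-78 + 208*59)) = 1/(-59294 + (-78 + 12272)) = 1/(-59294 + 12194) = 1/(-47100) = -1/47100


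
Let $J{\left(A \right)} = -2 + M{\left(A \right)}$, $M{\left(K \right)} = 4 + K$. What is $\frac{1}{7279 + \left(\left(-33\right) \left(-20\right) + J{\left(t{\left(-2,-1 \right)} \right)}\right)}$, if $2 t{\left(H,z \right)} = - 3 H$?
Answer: $\frac{1}{7944} \approx 0.00012588$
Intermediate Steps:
$t{\left(H,z \right)} = - \frac{3 H}{2}$ ($t{\left(H,z \right)} = \frac{\left(-3\right) H}{2} = - \frac{3 H}{2}$)
$J{\left(A \right)} = 2 + A$ ($J{\left(A \right)} = -2 + \left(4 + A\right) = 2 + A$)
$\frac{1}{7279 + \left(\left(-33\right) \left(-20\right) + J{\left(t{\left(-2,-1 \right)} \right)}\right)} = \frac{1}{7279 + \left(\left(-33\right) \left(-20\right) + \left(2 - -3\right)\right)} = \frac{1}{7279 + \left(660 + \left(2 + 3\right)\right)} = \frac{1}{7279 + \left(660 + 5\right)} = \frac{1}{7279 + 665} = \frac{1}{7944}$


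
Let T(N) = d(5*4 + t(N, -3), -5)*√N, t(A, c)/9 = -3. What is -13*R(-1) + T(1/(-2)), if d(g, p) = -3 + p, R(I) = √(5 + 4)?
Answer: -39 - 4*I*√2 ≈ -39.0 - 5.6569*I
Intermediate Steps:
R(I) = 3 (R(I) = √9 = 3)
t(A, c) = -27 (t(A, c) = 9*(-3) = -27)
T(N) = -8*√N (T(N) = (-3 - 5)*√N = -8*√N)
-13*R(-1) + T(1/(-2)) = -13*3 - 8*I*√2/2 = -39 - 4*I*√2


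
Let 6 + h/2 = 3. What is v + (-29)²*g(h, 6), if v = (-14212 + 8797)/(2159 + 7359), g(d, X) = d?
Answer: -48033243/9518 ≈ -5046.6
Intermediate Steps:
h = -6 (h = -12 + 2*3 = -12 + 6 = -6)
v = -5415/9518 ≈ -0.56892
v + (-29)²*g(h, 6) = -5415/9518 + (-29)²*(-6) = -5415/9518 + 841*(-6) = -5415/9518 - 5046 = -48033243/9518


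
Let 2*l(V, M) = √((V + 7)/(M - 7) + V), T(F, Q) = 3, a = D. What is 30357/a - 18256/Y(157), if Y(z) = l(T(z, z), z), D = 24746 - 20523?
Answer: 30357/4223 - 18256*√690/23 ≈ -20843.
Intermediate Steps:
D = 4223
a = 4223
l(V, M) = √(V + (7 + V)/(-7 + M))/2 (l(V, M) = √((V + 7)/(M - 7) + V)/2 = √((7 + V)/(-7 + M) + V)/2 = √(V + (7 + V)/(-7 + M))/2)
Y(z) = √((-11 + 3*z)/(-7 + z))/2 (Y(z) = √((7 + 3 + 3*(-7 + z))/(-7 + z))/2 = √((7 + 3 + (-21 + 3*z))/(-7 + z))/2 = √((-11 + 3*z)/(-7 + z))/2)
30357/a - 18256/Y(157) = 30357/4223 - 18256*2*√(-7 + 157)/√(-11 + 3*157) = 30357*(1/4223) - 18256*10*√6/√(-11 + 471) = 30357/4223 - 18256*√690/23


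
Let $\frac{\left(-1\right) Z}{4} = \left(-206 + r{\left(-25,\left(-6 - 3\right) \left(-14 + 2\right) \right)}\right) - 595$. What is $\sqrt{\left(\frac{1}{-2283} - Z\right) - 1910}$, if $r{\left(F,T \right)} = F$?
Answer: $\frac{i \sqrt{27175834329}}{2283} \approx 72.208 i$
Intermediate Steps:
$Z = 3304$ ($Z = - 4 \left(\left(-206 - 25\right) - 595\right) = - 4 \left(-231 - 595\right) = \left(-4\right) \left(-826\right) = 3304$)
$\sqrt{\left(\frac{1}{-2283} - Z\right) - 1910} = \sqrt{\left(\frac{1}{-2283} - 3304\right) - 1910} = \sqrt{\left(- \frac{1}{2283} - 3304\right) - 1910} = \sqrt{- \frac{7543033}{2283} - 1910} = \sqrt{- \frac{11903563}{2283}} = \frac{i \sqrt{27175834329}}{2283}$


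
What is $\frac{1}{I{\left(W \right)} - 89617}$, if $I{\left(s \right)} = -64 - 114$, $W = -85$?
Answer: $- \frac{1}{89795} \approx -1.1136 \cdot 10^{-5}$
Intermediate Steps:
$I{\left(s \right)} = -178$ ($I{\left(s \right)} = -64 - 114 = -178$)
$\frac{1}{I{\left(W \right)} - 89617} = \frac{1}{-178 - 89617} = \frac{1}{-89795} = - \frac{1}{89795}$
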